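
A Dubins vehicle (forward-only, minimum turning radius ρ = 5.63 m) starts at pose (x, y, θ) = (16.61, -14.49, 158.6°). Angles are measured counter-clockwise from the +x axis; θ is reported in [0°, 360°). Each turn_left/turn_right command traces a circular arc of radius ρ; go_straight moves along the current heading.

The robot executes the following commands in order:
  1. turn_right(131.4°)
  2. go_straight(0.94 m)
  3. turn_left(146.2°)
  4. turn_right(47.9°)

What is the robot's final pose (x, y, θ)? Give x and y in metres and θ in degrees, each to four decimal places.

set_pose: (x, y, θ) = (16.6100, -14.4900, 158.6000°), ρ = 5.63
turn_right(131.4°): centre at ρ to the right, rotate −131.4° → (16.0908, -4.2407, 27.2000°)
go_straight(0.94): x += 0.94·cos θ, y += 0.94·sin θ → (16.9268, -3.8111, 27.2000°)
turn_left(146.2°): centre at ρ to the left, rotate +146.2° → (15.0005, 6.7890, 173.4000°)
turn_right(47.9°): centre at ρ to the right, rotate −47.9° → (11.0641, 9.1124, 125.5000°)

(11.0641, 9.1124, 125.5000°)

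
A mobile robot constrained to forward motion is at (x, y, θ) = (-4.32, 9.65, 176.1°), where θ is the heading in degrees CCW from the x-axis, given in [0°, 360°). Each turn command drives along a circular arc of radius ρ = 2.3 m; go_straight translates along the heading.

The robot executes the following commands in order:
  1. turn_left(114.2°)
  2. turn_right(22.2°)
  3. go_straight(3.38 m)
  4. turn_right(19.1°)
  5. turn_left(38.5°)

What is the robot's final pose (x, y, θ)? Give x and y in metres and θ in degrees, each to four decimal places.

set_pose: (x, y, θ) = (-4.3200, 9.6500, 176.1000°), ρ = 2.3
turn_left(114.2°): centre at ρ to the left, rotate +114.2° → (-6.6336, 6.5574, 290.3000°)
turn_right(22.2°): centre at ρ to the right, rotate −22.2° → (-6.4920, 5.6832, 268.1000°)
go_straight(3.38): x += 3.38·cos θ, y += 3.38·sin θ → (-6.6041, 2.3050, 268.1000°)
turn_right(19.1°): centre at ρ to the right, rotate −19.1° → (-6.7556, 1.5570, 249.0000°)
turn_left(38.5°): centre at ρ to the left, rotate +38.5° → (-6.8019, 0.0412, 287.5000°)

(-6.8019, 0.0412, 287.5000°)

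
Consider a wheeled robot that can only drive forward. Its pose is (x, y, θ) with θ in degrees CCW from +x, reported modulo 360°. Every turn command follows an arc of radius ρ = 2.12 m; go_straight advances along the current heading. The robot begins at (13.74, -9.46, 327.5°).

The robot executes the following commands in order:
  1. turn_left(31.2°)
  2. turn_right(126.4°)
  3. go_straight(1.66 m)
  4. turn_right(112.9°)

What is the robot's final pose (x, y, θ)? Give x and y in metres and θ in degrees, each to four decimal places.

(11.9208, -14.2651, 119.4000°)

set_pose: (x, y, θ) = (13.7400, -9.4600, 327.5000°), ρ = 2.12
turn_left(31.2°): centre at ρ to the left, rotate +31.2° → (14.8310, -9.7915, 358.7000°)
turn_right(126.4°): centre at ρ to the right, rotate −126.4° → (16.4603, -13.2074, 232.3000°)
go_straight(1.66): x += 1.66·cos θ, y += 1.66·sin θ → (15.4451, -14.5208, 232.3000°)
turn_right(112.9°): centre at ρ to the right, rotate −112.9° → (11.9208, -14.2651, 119.4000°)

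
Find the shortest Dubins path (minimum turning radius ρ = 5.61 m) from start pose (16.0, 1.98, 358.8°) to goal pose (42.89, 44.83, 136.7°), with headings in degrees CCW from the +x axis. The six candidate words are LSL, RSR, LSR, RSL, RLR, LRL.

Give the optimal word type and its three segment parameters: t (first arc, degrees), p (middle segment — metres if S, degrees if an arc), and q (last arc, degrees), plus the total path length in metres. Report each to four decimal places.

Let ψ = atan2(Δy, Δx) = atan2(42.85, 26.89) = 57.8902° be the start→goal bearing.
Normalize: d = |goal − start| / ρ = 50.588483/5.61 = 9.017555, α = (θ_start − ψ) mod 360° = 300.9098° = 5.251867 rad, β = (θ_goal − ψ) mod 360° = 78.8098° = 1.375491 rad.
Common terms: sin α = -0.857977, cos α = 0.513688, sin β = 0.980988, cos β = 0.194066, cos(α−β) = -0.741976, d² = 81.316296. Work in radians in the unit-radius frame; every candidate has L = ρ·(t + p + q).
LSL: p² = 2 + d² − 2cos(α−β) + 2d(sin α − sin β) = 51.634308; p = √p² = 7.185702; φ = atan2(cos β − cos α, d + sin α − sin β) = -0.044495 rad; t = (φ − α) mod 2π = 0.986823 rad, q = (β − φ) mod 2π = 1.419986 rad → L = 5.61·(0.986823 + 7.185702 + 1.419986) = 5.61·9.592511 = 53.813985 m
RSR: p² = 2 + d² − 2cos(α−β) + 2d(sin β − sin α) = 117.966188; p = √p² = 10.861224; φ = atan2(cos α − cos β, d − sin α + sin β) = 0.029432 rad; t = (α − φ) mod 2π = 5.222435 rad, q = (φ − β) mod 2π = 4.937126 rad → L = 5.61·(5.222435 + 10.861224 + 4.937126) = 5.61·21.020786 = 117.926607 m
LSR: p² = d² − 2 + 2cos(α−β) + 2d(sin α + sin β) = 80.050873; p = √p² = 8.947115; φ = atan2(−cos α − cos β, d + sin α + sin β) − atan2(−2, p) = 0.142644 rad; t = (φ − α) mod 2π = 1.173962 rad, q = (φ − β) mod 2π = 5.050339 rad → L = 5.61·(1.173962 + 8.947115 + 5.050339) = 5.61·15.171417 = 85.111647 m
RSL: p² = d² − 2 + 2cos(α−β) − 2d(sin α + sin β) = 75.613815; p = √p² = 8.695620; φ = atan2(cos α + cos β, d − sin α − sin β) − atan2(2, p) = -0.146665 rad; t = (α − φ) mod 2π = 5.398532 rad, q = (β − φ) mod 2π = 1.522156 rad → L = 5.61·(5.398532 + 8.695620 + 1.522156) = 5.61·15.616308 = 87.607489 m
RLR: c = (6 − d² + 2cos(α−β) + 2d(sin α − sin β))/8 = -13.745773, |c| > 1 → infeasible
LRL: c = (6 − d² + 2cos(α−β) − 2d(sin α − sin β))/8 = -5.454288, |c| > 1 → infeasible
Shortest: LSL with L = 53.813985 m ≈ 53.8140 m
Convert LSL to answer units (arcs ×180/π): t = 0.986823·180/π = 56.5408°, p = ρ·p = 5.61·7.185702 = 40.3118 m, q = 1.419986·180/π = 81.3592°, L = 53.8140 m.

LSL: t = 56.5408°, p = 40.3118 m, q = 81.3592°, L = 53.8140 m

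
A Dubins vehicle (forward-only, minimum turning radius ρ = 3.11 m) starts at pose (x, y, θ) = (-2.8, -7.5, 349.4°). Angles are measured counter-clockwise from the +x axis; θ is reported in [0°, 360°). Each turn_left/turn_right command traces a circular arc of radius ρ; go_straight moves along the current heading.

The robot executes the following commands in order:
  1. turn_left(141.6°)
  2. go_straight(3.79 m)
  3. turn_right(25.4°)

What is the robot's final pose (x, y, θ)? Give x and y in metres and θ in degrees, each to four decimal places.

(-3.0155, 1.6616, 105.6000°)

set_pose: (x, y, θ) = (-2.8000, -7.5000, 349.4000°), ρ = 3.11
turn_left(141.6°): centre at ρ to the left, rotate +141.6° → (0.1192, -2.4027, 491.0000° ≡ 131.0000°)
go_straight(3.79): x += 3.79·cos θ, y += 3.79·sin θ → (-2.3672, 0.4576, 131.0000°)
turn_right(25.4°): centre at ρ to the right, rotate −25.4° → (-3.0155, 1.6616, 105.6000°)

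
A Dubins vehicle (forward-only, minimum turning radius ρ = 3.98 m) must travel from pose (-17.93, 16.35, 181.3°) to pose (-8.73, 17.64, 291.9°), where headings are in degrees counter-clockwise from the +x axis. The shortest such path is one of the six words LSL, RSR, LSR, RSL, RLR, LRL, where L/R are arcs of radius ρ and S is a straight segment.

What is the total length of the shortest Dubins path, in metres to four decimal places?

Let ψ = atan2(Δy, Δx) = atan2(1.29, 9.20) = 7.9818° be the start→goal bearing.
Normalize: d = |goal − start| / ρ = 9.290000/3.98 = 2.334171, α = (θ_start − ψ) mod 360° = 173.3182° = 3.024973 rad, β = (θ_goal − ψ) mod 360° = 283.9182° = 4.955307 rad.
Common terms: sin α = 0.116356, cos α = -0.993208, sin β = -0.970640, cos β = 0.240536, cos(α−β) = -0.351842, d² = 5.448354. Work in radians in the unit-radius frame; every candidate has L = ρ·(t + p + q).
LSL: p² = 2 + d² − 2cos(α−β) + 2d(sin α − sin β) = 13.226505; p = √p² = 3.636826; φ = atan2(cos β − cos α, d + sin α − sin β) = 0.346105 rad; t = (φ − α) mod 2π = 3.604317 rad, q = (β − φ) mod 2π = 4.609202 rad → L = 3.98·(3.604317 + 3.636826 + 4.609202) = 3.98·11.850346 = 47.164376 m
RSR: p² = 2 + d² − 2cos(α−β) + 2d(sin β − sin α) = 3.077568; p = √p² = 1.754300; φ = atan2(cos α − cos β, d − sin α + sin β) = -0.779984 rad; t = (α − φ) mod 2π = 3.804957 rad, q = (φ − β) mod 2π = 0.547894 rad → L = 3.98·(3.804957 + 1.754300 + 0.547894) = 3.98·6.107151 = 24.306461 m
LSR: p² = d² − 2 + 2cos(α−β) + 2d(sin α + sin β) = -1.243422 < 0 → infeasible
RSL: p² = d² − 2 + 2cos(α−β) − 2d(sin α + sin β) = 6.732762; p = √p² = 2.594757; φ = atan2(cos α + cos β, d − sin α − sin β) − atan2(2, p) = -0.888489 rad; t = (α − φ) mod 2π = 3.913462 rad, q = (β − φ) mod 2π = 5.843796 rad → L = 3.98·(3.913462 + 2.594757 + 5.843796) = 3.98·12.352015 = 49.161019 m
RLR: c = (6 − d² + 2cos(α−β) + 2d(sin α − sin β))/8 = 0.615304; p = 2π − arccos c = 5.375160 rad; φ = atan2(cos α − cos β, d − sin α + sin β) = -0.779984 rad; t = (α − φ + p/2) mod 2π = 0.209352 rad, q = (α − β − t + p) mod 2π = 3.235474 rad → L = 3.98·(0.209352 + 5.375160 + 3.235474) = 3.98·8.819987 = 35.103547 m
LRL: c = (6 − d² + 2cos(α−β) − 2d(sin α − sin β))/8 = -0.653313; p = 2π − arccos c = 4.000437 rad; φ = atan2(cos β − cos α, d + sin α − sin β) = 0.346105 rad; t = (φ − α + p/2) mod 2π = 5.604536 rad, q = (β − α − t + p) mod 2π = 0.326235 rad → L = 3.98·(5.604536 + 4.000437 + 0.326235) = 3.98·9.931207 = 39.526205 m
Shortest: RSR with L = 24.306461 m ≈ 24.3065 m

24.3065 m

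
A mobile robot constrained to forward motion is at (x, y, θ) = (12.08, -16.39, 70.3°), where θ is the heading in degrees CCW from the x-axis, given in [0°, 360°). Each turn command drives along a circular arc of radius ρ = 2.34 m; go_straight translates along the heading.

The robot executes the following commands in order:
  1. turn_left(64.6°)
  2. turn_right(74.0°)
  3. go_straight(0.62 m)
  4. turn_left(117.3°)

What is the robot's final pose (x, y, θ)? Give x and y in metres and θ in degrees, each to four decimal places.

(9.4778, -7.1411, 178.2000°)

set_pose: (x, y, θ) = (12.0800, -16.3900, 70.3000°), ρ = 2.34
turn_left(64.6°): centre at ρ to the left, rotate +64.6° → (11.5345, -13.9495, 134.9000°)
turn_right(74.0°): centre at ρ to the right, rotate −74.0° → (11.1474, -11.1597, 60.9000°)
go_straight(0.62): x += 0.62·cos θ, y += 0.62·sin θ → (11.4489, -10.6180, 60.9000°)
turn_left(117.3°): centre at ρ to the left, rotate +117.3° → (9.4778, -7.1411, 178.2000°)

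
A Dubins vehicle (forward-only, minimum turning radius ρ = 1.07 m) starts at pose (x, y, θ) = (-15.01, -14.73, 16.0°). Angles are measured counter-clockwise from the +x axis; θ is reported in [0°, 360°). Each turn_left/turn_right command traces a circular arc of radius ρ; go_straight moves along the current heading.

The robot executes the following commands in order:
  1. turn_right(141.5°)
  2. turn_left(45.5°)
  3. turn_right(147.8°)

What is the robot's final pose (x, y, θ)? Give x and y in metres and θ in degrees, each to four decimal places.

set_pose: (x, y, θ) = (-15.0100, -14.7300, 16.0000°), ρ = 1.07
turn_right(141.5°): centre at ρ to the right, rotate −141.5° → (-13.8440, -16.3799, -125.5000° ≡ 234.5000°)
turn_left(45.5°): centre at ρ to the left, rotate +45.5° → (-14.0266, -17.1871, 280.0000°)
turn_right(147.8°): centre at ρ to the right, rotate −147.8° → (-15.8730, -18.0916, 132.2000°)

(-15.8730, -18.0916, 132.2000°)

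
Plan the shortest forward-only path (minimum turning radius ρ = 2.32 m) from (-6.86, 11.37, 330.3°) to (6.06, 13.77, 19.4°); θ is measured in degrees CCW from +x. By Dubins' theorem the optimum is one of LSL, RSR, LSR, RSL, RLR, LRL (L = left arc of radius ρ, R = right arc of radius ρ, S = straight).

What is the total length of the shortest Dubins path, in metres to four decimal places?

13.2850 m

Let ψ = atan2(Δy, Δx) = atan2(2.40, 12.92) = 10.5232° be the start→goal bearing.
Normalize: d = |goal − start| / ρ = 13.141020/2.32 = 5.664233, α = (θ_start − ψ) mod 360° = 319.7768° = 5.581157 rad, β = (θ_goal − ψ) mod 360° = 8.8768° = 0.154929 rad.
Common terms: sin α = -0.645767, cos α = 0.763534, sin β = 0.154310, cos β = 0.988023, cos(α−β) = 0.654741, d² = 32.083532. Work in radians in the unit-radius frame; every candidate has L = ρ·(t + p + q).
LSL: p² = 2 + d² − 2cos(α−β) + 2d(sin α − sin β) = 23.710404; p = √p² = 4.869333; φ = atan2(cos β − cos α, d + sin α − sin β) = 0.046119 rad; t = (φ − α) mod 2π = 0.748147 rad, q = (β − φ) mod 2π = 0.108810 rad → L = 2.32·(0.748147 + 4.869333 + 0.108810) = 2.32·5.726290 = 13.284992 m
RSR: p² = 2 + d² − 2cos(α−β) + 2d(sin β − sin α) = 41.837696; p = √p² = 6.468207; φ = atan2(cos α − cos β, d − sin α + sin β) = -0.034713 rad; t = (α − φ) mod 2π = 5.615871 rad, q = (φ − β) mod 2π = 6.093543 rad → L = 2.32·(5.615871 + 6.468207 + 6.093543) = 2.32·18.177620 = 42.172080 m
LSR: p² = d² − 2 + 2cos(α−β) + 2d(sin α + sin β) = 25.825553; p = √p² = 5.081885; φ = atan2(−cos α − cos β, d + sin α + sin β) − atan2(−2, p) = 0.048445 rad; t = (φ − α) mod 2π = 0.750473 rad, q = (φ − β) mod 2π = 6.176702 rad → L = 2.32·(0.750473 + 5.081885 + 6.176702) = 2.32·12.009060 = 27.861018 m
RSL: p² = d² − 2 + 2cos(α−β) − 2d(sin α + sin β) = 36.960474; p = √p² = 6.079513; φ = atan2(cos α + cos β, d − sin α − sin β) − atan2(2, p) = -0.040606 rad; t = (α − φ) mod 2π = 5.621763 rad, q = (β − φ) mod 2π = 0.195534 rad → L = 2.32·(5.621763 + 6.079513 + 0.195534) = 2.32·11.896810 = 27.600599 m
RLR: c = (6 − d² + 2cos(α−β) + 2d(sin α − sin β))/8 = -4.229712, |c| > 1 → infeasible
LRL: c = (6 − d² + 2cos(α−β) − 2d(sin α − sin β))/8 = -1.963801, |c| > 1 → infeasible
Shortest: LSL with L = 13.284992 m ≈ 13.2850 m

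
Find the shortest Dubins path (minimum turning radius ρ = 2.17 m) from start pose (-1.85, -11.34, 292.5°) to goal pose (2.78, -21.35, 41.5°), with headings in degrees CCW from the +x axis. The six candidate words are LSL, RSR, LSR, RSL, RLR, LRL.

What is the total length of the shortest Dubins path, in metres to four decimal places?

Let ψ = atan2(Δy, Δx) = atan2(-10.01, 4.63) = -65.1777° be the start→goal bearing.
Normalize: d = |goal − start| / ρ = 11.028917/2.17 = 5.082450, α = (θ_start − ψ) mod 360° = 357.6777° = 6.242653 rad, β = (θ_goal − ψ) mod 360° = 106.6777° = 1.861877 rad.
Common terms: sin α = -0.040521, cos α = 0.999179, sin β = 0.957934, cos β = -0.286988, cos(α−β) = -0.325568, d² = 25.831298. Work in radians in the unit-radius frame; every candidate has L = ρ·(t + p + q).
LSL: p² = 2 + d² − 2cos(α−β) + 2d(sin α − sin β) = 18.333238; p = √p² = 4.281733; φ = atan2(cos β − cos α, d + sin α − sin β) = -0.305096 rad; t = (φ − α) mod 2π = 6.018622 rad, q = (β − φ) mod 2π = 2.166973 rad → L = 2.17·(6.018622 + 4.281733 + 2.166973) = 2.17·12.467327 = 27.054100 m
RSR: p² = 2 + d² − 2cos(α−β) + 2d(sin β − sin α) = 38.631631; p = √p² = 6.215435; φ = atan2(cos α − cos β, d − sin α + sin β) = 0.208437 rad; t = (α − φ) mod 2π = 6.034216 rad, q = (φ − β) mod 2π = 4.629745 rad → L = 2.17·(6.034216 + 6.215435 + 4.629745) = 2.17·16.879397 = 36.628291 m
LSR: p² = d² − 2 + 2cos(α−β) + 2d(sin α + sin β) = 32.505578; p = √p² = 5.701366; φ = atan2(−cos α − cos β, d + sin α + sin β) − atan2(−2, p) = 0.219233 rad; t = (φ − α) mod 2π = 0.259765 rad, q = (φ − β) mod 2π = 4.640541 rad → L = 2.17·(0.259765 + 5.701366 + 4.640541) = 2.17·10.601672 = 23.005629 m
RSL: p² = d² − 2 + 2cos(α−β) − 2d(sin α + sin β) = 13.854746; p = √p² = 3.722196; φ = atan2(cos α + cos β, d − sin α − sin β) − atan2(2, p) = -0.323699 rad; t = (α − φ) mod 2π = 0.283167 rad, q = (β − φ) mod 2π = 2.185576 rad → L = 2.17·(0.283167 + 3.722196 + 2.185576) = 2.17·6.190939 = 13.434338 m
RLR: c = (6 − d² + 2cos(α−β) + 2d(sin α − sin β))/8 = -3.828954, |c| > 1 → infeasible
LRL: c = (6 − d² + 2cos(α−β) − 2d(sin α − sin β))/8 = -1.291655, |c| > 1 → infeasible
Shortest: RSL with L = 13.434338 m ≈ 13.4343 m

13.4343 m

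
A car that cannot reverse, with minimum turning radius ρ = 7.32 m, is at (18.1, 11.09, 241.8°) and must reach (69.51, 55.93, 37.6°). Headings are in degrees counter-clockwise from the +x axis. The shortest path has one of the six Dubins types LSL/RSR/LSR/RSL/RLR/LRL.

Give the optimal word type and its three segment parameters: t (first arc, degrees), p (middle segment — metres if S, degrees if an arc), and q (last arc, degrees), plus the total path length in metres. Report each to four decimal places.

Let ψ = atan2(Δy, Δx) = atan2(44.84, 51.41) = 41.0951° be the start→goal bearing.
Normalize: d = |goal − start| / ρ = 68.217400/7.32 = 9.319317, α = (θ_start − ψ) mod 360° = 200.7049° = 3.502962 rad, β = (θ_goal − ψ) mod 360° = 356.5049° = 6.222185 rad.
Common terms: sin α = -0.353555, cos α = -0.935414, sin β = -0.060963, cos β = 0.998140, cos(α−β) = -0.912120, d² = 86.849669. Work in radians in the unit-radius frame; every candidate has L = ρ·(t + p + q).
LSL: p² = 2 + d² − 2cos(α−β) + 2d(sin α − sin β) = 85.220377; p = √p² = 9.231488; φ = atan2(cos β − cos α, d + sin α − sin β) = 0.211014 rad; t = (φ − α) mod 2π = 2.991238 rad, q = (β − φ) mod 2π = 6.011170 rad → L = 7.32·(2.991238 + 9.231488 + 6.011170) = 7.32·18.233897 = 133.472123 m
RSR: p² = 2 + d² − 2cos(α−β) + 2d(sin β − sin α) = 96.127442; p = √p² = 9.804460; φ = atan2(cos α − cos β, d − sin α + sin β) = -0.198513 rad; t = (α − φ) mod 2π = 3.701475 rad, q = (φ − β) mod 2π = 6.145673 rad → L = 7.32·(3.701475 + 9.804460 + 6.145673) = 7.32·19.651608 = 143.849770 m
LSR: p² = d² − 2 + 2cos(α−β) + 2d(sin α + sin β) = 75.299380; p = √p² = 8.677522; φ = atan2(−cos α − cos β, d + sin α + sin β) − atan2(−2, p) = 0.219481 rad; t = (φ − α) mod 2π = 2.999704 rad, q = (φ − β) mod 2π = 0.280481 rad → L = 7.32·(2.999704 + 8.677522 + 0.280481) = 7.32·11.957707 = 87.530413 m
RSL: p² = d² − 2 + 2cos(α−β) − 2d(sin α + sin β) = 90.751478; p = √p² = 9.526357; φ = atan2(cos α + cos β, d − sin α − sin β) − atan2(2, p) = -0.200494 rad; t = (α − φ) mod 2π = 3.703456 rad, q = (β − φ) mod 2π = 0.139494 rad → L = 7.32·(3.703456 + 9.526357 + 0.139494) = 7.32·13.369307 = 97.863329 m
RLR: c = (6 − d² + 2cos(α−β) + 2d(sin α − sin β))/8 = -11.015930, |c| > 1 → infeasible
LRL: c = (6 − d² + 2cos(α−β) − 2d(sin α − sin β))/8 = -9.652547, |c| > 1 → infeasible
Shortest: LSR with L = 87.530413 m ≈ 87.5304 m
Convert LSR to answer units (arcs ×180/π): t = 2.999704·180/π = 171.8704°, p = ρ·p = 7.32·8.677522 = 63.5195 m, q = 0.280481·180/π = 16.0704°, L = 87.5304 m.

LSR: t = 171.8704°, p = 63.5195 m, q = 16.0704°, L = 87.5304 m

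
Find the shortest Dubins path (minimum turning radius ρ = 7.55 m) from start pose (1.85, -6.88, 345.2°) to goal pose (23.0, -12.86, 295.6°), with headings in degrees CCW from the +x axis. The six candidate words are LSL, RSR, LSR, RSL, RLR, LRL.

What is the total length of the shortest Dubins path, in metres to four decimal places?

22.9288 m

Let ψ = atan2(Δy, Δx) = atan2(-5.98, 21.15) = -15.7878° be the start→goal bearing.
Normalize: d = |goal − start| / ρ = 21.979147/7.55 = 2.911145, α = (θ_start − ψ) mod 360° = 0.9878° = 0.017241 rad, β = (θ_goal − ψ) mod 360° = 311.3878° = 5.434743 rad.
Common terms: sin α = 0.017240, cos α = 0.999851, sin β = -0.750251, cos β = 0.661153, cos(α−β) = 0.648120, d² = 8.474767. Work in radians in the unit-radius frame; every candidate has L = ρ·(t + p + q).
LSL: p² = 2 + d² − 2cos(α−β) + 2d(sin α − sin β) = 13.647086; p = √p² = 3.694196; φ = atan2(cos β − cos α, d + sin α − sin β) = -0.091813 rad; t = (φ − α) mod 2π = 6.174131 rad, q = (β − φ) mod 2π = 5.526556 rad → L = 7.55·(6.174131 + 3.694196 + 5.526556) = 7.55·15.394884 = 116.231371 m
RSR: p² = 2 + d² − 2cos(α−β) + 2d(sin β − sin α) = 4.709968; p = √p² = 2.170246; φ = atan2(cos α − cos β, d − sin α + sin β) = 0.156705 rad; t = (α − φ) mod 2π = 6.143721 rad, q = (φ − β) mod 2π = 1.005147 rad → L = 7.55·(6.143721 + 2.170246 + 1.005147) = 7.55·9.319115 = 70.359316 m
LSR: p² = d² − 2 + 2cos(α−β) + 2d(sin α + sin β) = 3.503203; p = √p² = 1.871685; φ = atan2(−cos α − cos β, d + sin α + sin β) − atan2(−2, p) = 0.167024 rad; t = (φ − α) mod 2π = 0.149782 rad, q = (φ − β) mod 2π = 1.015466 rad → L = 7.55·(0.149782 + 1.871685 + 1.015466) = 7.55·3.036933 = 22.928842 m
RSL: p² = d² − 2 + 2cos(α−β) − 2d(sin α + sin β) = 12.038810; p = √p² = 3.469699; φ = atan2(cos α + cos β, d − sin α − sin β) − atan2(2, p) = -0.095234 rad; t = (α − φ) mod 2π = 0.112475 rad, q = (β − φ) mod 2π = 5.529977 rad → L = 7.55·(0.112475 + 3.469699 + 5.529977) = 7.55·9.112151 = 68.796738 m
RLR: c = (6 − d² + 2cos(α−β) + 2d(sin α − sin β))/8 = 0.411254; p = 2π − arccos c = 5.136218 rad; φ = atan2(cos α − cos β, d − sin α + sin β) = 0.156705 rad; t = (α − φ + p/2) mod 2π = 2.428645 rad, q = (α − β − t + p) mod 2π = 3.573257 rad → L = 7.55·(2.428645 + 5.136218 + 3.573257) = 7.55·11.138120 = 84.092806 m
LRL: c = (6 − d² + 2cos(α−β) − 2d(sin α − sin β))/8 = -0.705886; p = 2π − arccos c = 3.928716 rad; φ = atan2(cos β − cos α, d + sin α − sin β) = -0.091813 rad; t = (φ − α + p/2) mod 2π = 1.855304 rad, q = (β − α − t + p) mod 2π = 1.207729 rad → L = 7.55·(1.855304 + 3.928716 + 1.207729) = 7.55·6.991749 = 52.787704 m
Shortest: LSR with L = 22.928842 m ≈ 22.9288 m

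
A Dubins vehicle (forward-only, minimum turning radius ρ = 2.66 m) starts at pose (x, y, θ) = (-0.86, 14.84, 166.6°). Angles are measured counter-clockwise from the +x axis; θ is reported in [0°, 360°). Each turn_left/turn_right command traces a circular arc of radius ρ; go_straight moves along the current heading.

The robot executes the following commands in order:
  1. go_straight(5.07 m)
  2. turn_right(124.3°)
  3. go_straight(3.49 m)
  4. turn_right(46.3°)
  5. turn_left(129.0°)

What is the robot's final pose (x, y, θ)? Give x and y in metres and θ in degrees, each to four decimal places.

set_pose: (x, y, θ) = (-0.8600, 14.8400, 166.6000°), ρ = 2.66
go_straight(5.07): x += 5.07·cos θ, y += 5.07·sin θ → (-5.7920, 16.0150, 166.6000°)
turn_right(124.3°): centre at ρ to the right, rotate −124.3° → (-6.9657, 20.5700, 42.3000°)
go_straight(3.49): x += 3.49·cos θ, y += 3.49·sin θ → (-4.3844, 22.9188, 42.3000°)
turn_right(46.3°): centre at ρ to the right, rotate −46.3° → (-2.4087, 23.6049, -4.0000° ≡ 356.0000°)
turn_left(129.0°): centre at ρ to the left, rotate +129.0° → (-0.0442, 27.7841, 485.0000° ≡ 125.0000°)

(-0.0442, 27.7841, 125.0000°)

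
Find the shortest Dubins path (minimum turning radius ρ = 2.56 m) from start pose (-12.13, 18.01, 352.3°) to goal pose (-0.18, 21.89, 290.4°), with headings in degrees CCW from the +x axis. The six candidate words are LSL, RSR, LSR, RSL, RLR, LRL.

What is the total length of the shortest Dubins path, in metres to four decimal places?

Let ψ = atan2(Δy, Δx) = atan2(3.88, 11.95) = 17.9879° be the start→goal bearing.
Normalize: d = |goal − start| / ρ = 12.564112/2.56 = 4.907856, α = (θ_start − ψ) mod 360° = 334.3121° = 5.834847 rad, β = (θ_goal − ψ) mod 360° = 272.4121° = 4.754488 rad.
Common terms: sin α = -0.433469, cos α = 0.901169, sin β = -0.999114, cos β = 0.042087, cos(α−β) = 0.471012, d² = 24.087051. Work in radians in the unit-radius frame; every candidate has L = ρ·(t + p + q).
LSL: p² = 2 + d² − 2cos(α−β) + 2d(sin α − sin β) = 30.697238; p = √p² = 5.540509; φ = atan2(cos β − cos α, d + sin α − sin β) = -0.155683 rad; t = (φ − α) mod 2π = 0.292656 rad, q = (β − φ) mod 2π = 4.910171 rad → L = 2.56·(0.292656 + 5.540509 + 4.910171) = 2.56·10.743335 = 27.502938 m
RSR: p² = 2 + d² − 2cos(α−β) + 2d(sin β − sin α) = 19.592817; p = √p² = 4.426377; φ = atan2(cos α − cos β, d − sin α + sin β) = 0.195322 rad; t = (α − φ) mod 2π = 5.639525 rad, q = (φ − β) mod 2π = 1.724019 rad → L = 2.56·(5.639525 + 4.426377 + 1.724019) = 2.56·11.789922 = 30.182199 m
LSR: p² = d² − 2 + 2cos(α−β) + 2d(sin α + sin β) = 8.967256; p = √p² = 2.994538; φ = atan2(−cos α − cos β, d + sin α + sin β) − atan2(−2, p) = 0.323810 rad; t = (φ − α) mod 2π = 0.772148 rad, q = (φ − β) mod 2π = 1.852507 rad → L = 2.56·(0.772148 + 2.994538 + 1.852507) = 2.56·5.619193 = 14.385135 m
RSL: p² = d² − 2 + 2cos(α−β) − 2d(sin α + sin β) = 37.090895; p = √p² = 6.090229; φ = atan2(cos α + cos β, d − sin α − sin β) − atan2(2, p) = -0.169614 rad; t = (α − φ) mod 2π = 6.004461 rad, q = (β − φ) mod 2π = 4.924102 rad → L = 2.56·(6.004461 + 6.090229 + 4.924102) = 2.56·17.018793 = 43.568111 m
RLR: c = (6 − d² + 2cos(α−β) + 2d(sin α − sin β))/8 = -1.449102, |c| > 1 → infeasible
LRL: c = (6 − d² + 2cos(α−β) − 2d(sin α − sin β))/8 = -2.837155, |c| > 1 → infeasible
Shortest: LSR with L = 14.385135 m ≈ 14.3851 m

14.3851 m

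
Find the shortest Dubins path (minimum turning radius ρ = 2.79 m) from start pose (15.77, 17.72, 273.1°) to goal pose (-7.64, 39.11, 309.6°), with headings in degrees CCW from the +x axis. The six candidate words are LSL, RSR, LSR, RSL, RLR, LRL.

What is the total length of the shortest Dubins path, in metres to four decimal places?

Let ψ = atan2(Δy, Δx) = atan2(21.39, -23.41) = 137.5817° be the start→goal bearing.
Normalize: d = |goal − start| / ρ = 31.710569/2.79 = 11.365795, α = (θ_start − ψ) mod 360° = 135.5183° = 2.365241 rad, β = (θ_goal − ψ) mod 360° = 172.0183° = 3.002286 rad.
Common terms: sin α = 0.700681, cos α = -0.713475, sin β = 0.138856, cos β = -0.990313, cos(α−β) = 0.803857, d² = 129.181305. Work in radians in the unit-radius frame; every candidate has L = ρ·(t + p + q).
LSL: p² = 2 + d² − 2cos(α−β) + 2d(sin α − sin β) = 142.344761; p = √p² = 11.930832; φ = atan2(cos β − cos α, d + sin α − sin β) = -0.023206 rad; t = (φ − α) mod 2π = 3.894739 rad, q = (β − φ) mod 2π = 3.025492 rad → L = 2.79·(3.894739 + 11.930832 + 3.025492) = 2.79·18.851063 = 52.594465 m
RSR: p² = 2 + d² − 2cos(α−β) + 2d(sin β − sin α) = 116.802422; p = √p² = 10.807517; φ = atan2(cos α − cos β, d − sin α + sin β) = 0.025618 rad; t = (α − φ) mod 2π = 2.339623 rad, q = (φ − β) mod 2π = 3.306517 rad → L = 2.79·(2.339623 + 10.807517 + 3.306517) = 2.79·16.453657 = 45.905703 m
LSR: p² = d² − 2 + 2cos(α−β) + 2d(sin α + sin β) = 147.873043; p = √p² = 12.160306; φ = atan2(−cos α − cos β, d + sin α + sin β) − atan2(−2, p) = 0.301708 rad; t = (φ − α) mod 2π = 4.219652 rad, q = (φ − β) mod 2π = 3.582607 rad → L = 2.79·(4.219652 + 12.160306 + 3.582607) = 2.79·19.962565 = 55.695556 m
RSL: p² = d² − 2 + 2cos(α−β) − 2d(sin α + sin β) = 109.704995; p = √p² = 10.474015; φ = atan2(cos α + cos β, d − sin α − sin β) − atan2(2, p) = -0.349146 rad; t = (α − φ) mod 2π = 2.714387 rad, q = (β − φ) mod 2π = 3.351433 rad → L = 2.79·(2.714387 + 10.474015 + 3.351433) = 2.79·16.539835 = 46.146140 m
RLR: c = (6 − d² + 2cos(α−β) + 2d(sin α − sin β))/8 = -13.600303, |c| > 1 → infeasible
LRL: c = (6 − d² + 2cos(α−β) − 2d(sin α − sin β))/8 = -16.793095, |c| > 1 → infeasible
Shortest: RSR with L = 45.905703 m ≈ 45.9057 m

45.9057 m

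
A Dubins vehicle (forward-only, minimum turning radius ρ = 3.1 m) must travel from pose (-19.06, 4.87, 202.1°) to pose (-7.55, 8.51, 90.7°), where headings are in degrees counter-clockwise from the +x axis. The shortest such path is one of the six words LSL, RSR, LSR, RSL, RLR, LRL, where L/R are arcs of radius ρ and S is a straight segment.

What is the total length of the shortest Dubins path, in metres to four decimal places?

23.1661 m

Let ψ = atan2(Δy, Δx) = atan2(3.64, 11.51) = 17.5494° be the start→goal bearing.
Normalize: d = |goal − start| / ρ = 12.071856/3.1 = 3.894147, α = (θ_start − ψ) mod 360° = 184.5506° = 3.221016 rad, β = (θ_goal − ψ) mod 360° = 73.1506° = 1.276719 rad.
Common terms: sin α = -0.079340, cos α = -0.996848, sin β = 0.957070, cos β = 0.289857, cos(α−β) = -0.364877, d² = 15.164381. Work in radians in the unit-radius frame; every candidate has L = ρ·(t + p + q).
LSL: p² = 2 + d² − 2cos(α−β) + 2d(sin α − sin β) = 9.822271; p = √p² = 3.134050; φ = atan2(cos β − cos α, d + sin α − sin β) = 0.423064 rad; t = (φ − α) mod 2π = 3.485234 rad, q = (β − φ) mod 2π = 0.853655 rad → L = 3.1·(3.485234 + 3.134050 + 0.853655) = 3.1·7.472939 = 23.166110 m
RSR: p² = 2 + d² − 2cos(α−β) + 2d(sin β − sin α) = 25.965998; p = √p² = 5.095684; φ = atan2(cos α − cos β, d − sin α + sin β) = -0.255272 rad; t = (α − φ) mod 2π = 3.476288 rad, q = (φ − β) mod 2π = 4.751194 rad → L = 3.1·(3.476288 + 5.095684 + 4.751194) = 3.1·13.323166 = 41.301816 m
LSR: p² = d² − 2 + 2cos(α−β) + 2d(sin α + sin β) = 19.270649; p = √p² = 4.389835; φ = atan2(−cos α − cos β, d + sin α + sin β) − atan2(−2, p) = 0.574587 rad; t = (φ − α) mod 2π = 3.636757 rad, q = (φ − β) mod 2π = 5.581054 rad → L = 3.1·(3.636757 + 4.389835 + 5.581054) = 3.1·13.607645 = 42.183700 m
RSL: p² = d² − 2 + 2cos(α−β) − 2d(sin α + sin β) = 5.598605; p = √p² = 2.366137; φ = atan2(cos α + cos β, d − sin α − sin β) − atan2(2, p) = -0.931961 rad; t = (α − φ) mod 2π = 4.152977 rad, q = (β − φ) mod 2π = 2.208680 rad → L = 3.1·(4.152977 + 2.366137 + 2.208680) = 3.1·8.727794 = 27.056160 m
RLR: c = (6 − d² + 2cos(α−β) + 2d(sin α − sin β))/8 = -2.245750, |c| > 1 → infeasible
LRL: c = (6 − d² + 2cos(α−β) − 2d(sin α − sin β))/8 = -0.227784; p = 2π − arccos c = 4.482588 rad; φ = atan2(cos β − cos α, d + sin α − sin β) = 0.423064 rad; t = (φ − α + p/2) mod 2π = 5.726528 rad, q = (β − α − t + p) mod 2π = 3.094949 rad → L = 3.1·(5.726528 + 4.482588 + 3.094949) = 3.1·13.304064 = 41.242599 m
Shortest: LSL with L = 23.166110 m ≈ 23.1661 m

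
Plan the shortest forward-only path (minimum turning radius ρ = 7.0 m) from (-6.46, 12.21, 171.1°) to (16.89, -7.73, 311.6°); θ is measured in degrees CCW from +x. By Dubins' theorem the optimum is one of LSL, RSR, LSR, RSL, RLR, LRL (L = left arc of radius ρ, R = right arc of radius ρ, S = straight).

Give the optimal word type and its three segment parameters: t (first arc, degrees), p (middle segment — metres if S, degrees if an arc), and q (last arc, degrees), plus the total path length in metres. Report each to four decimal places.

Let ψ = atan2(Δy, Δx) = atan2(-19.94, 23.35) = -40.4960° be the start→goal bearing.
Normalize: d = |goal − start| / ρ = 30.705473/7.0 = 4.386496, α = (θ_start − ψ) mod 360° = 211.5960° = 3.693048 rad, β = (θ_goal − ψ) mod 360° = 352.0960° = 6.145235 rad.
Common terms: sin α = -0.523927, cos α = -0.851763, sin β = -0.137513, cos β = 0.990500, cos(α−β) = -0.771625, d² = 19.241349. Work in radians in the unit-radius frame; every candidate has L = ρ·(t + p + q).
LSL: p² = 2 + d² − 2cos(α−β) + 2d(sin α − sin β) = 19.394588; p = √p² = 4.403929; φ = atan2(cos β − cos α, d + sin α − sin β) = 0.431598 rad; t = (φ − α) mod 2π = 3.021735 rad, q = (β − φ) mod 2π = 5.713638 rad → L = 7.0·(3.021735 + 4.403929 + 5.713638) = 7.0·13.139302 = 91.975111 m
RSR: p² = 2 + d² − 2cos(α−β) + 2d(sin β − sin α) = 26.174608; p = √p² = 5.116113; φ = atan2(cos α − cos β, d − sin α + sin β) = -0.368365 rad; t = (α − φ) mod 2π = 4.061413 rad, q = (φ − β) mod 2π = 6.052770 rad → L = 7.0·(4.061413 + 5.116113 + 6.052770) = 7.0·15.230296 = 106.612069 m
LSR: p² = d² − 2 + 2cos(α−β) + 2d(sin α + sin β) = 9.895292; p = √p² = 3.145678; φ = atan2(−cos α − cos β, d + sin α + sin β) − atan2(−2, p) = 0.529096 rad; t = (φ − α) mod 2π = 3.119233 rad, q = (φ − β) mod 2π = 0.667046 rad → L = 7.0·(3.119233 + 3.145678 + 0.667046) = 7.0·6.931957 = 48.523702 m
RSL: p² = d² − 2 + 2cos(α−β) − 2d(sin α + sin β) = 21.500908; p = √p² = 4.636907; φ = atan2(cos α + cos β, d − sin α − sin β) − atan2(2, p) = -0.379736 rad; t = (α − φ) mod 2π = 4.072784 rad, q = (β − φ) mod 2π = 0.241786 rad → L = 7.0·(4.072784 + 4.636907 + 0.241786) = 7.0·8.951477 = 62.660342 m
RLR: c = (6 − d² + 2cos(α−β) + 2d(sin α − sin β))/8 = -2.271826, |c| > 1 → infeasible
LRL: c = (6 − d² + 2cos(α−β) − 2d(sin α − sin β))/8 = -1.424324, |c| > 1 → infeasible
Shortest: LSR with L = 48.523702 m ≈ 48.5237 m
Convert LSR to answer units (arcs ×180/π): t = 3.119233·180/π = 178.7189°, p = ρ·p = 7.0·3.145678 = 22.0197 m, q = 0.667046·180/π = 38.2189°, L = 48.5237 m.

LSR: t = 178.7189°, p = 22.0197 m, q = 38.2189°, L = 48.5237 m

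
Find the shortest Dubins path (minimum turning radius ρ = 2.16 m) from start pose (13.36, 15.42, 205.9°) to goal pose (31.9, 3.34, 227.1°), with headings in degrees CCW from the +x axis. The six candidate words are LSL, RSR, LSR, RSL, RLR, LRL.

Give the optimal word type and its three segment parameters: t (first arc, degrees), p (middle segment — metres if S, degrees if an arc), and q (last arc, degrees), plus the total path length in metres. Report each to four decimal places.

Let ψ = atan2(Δy, Δx) = atan2(-12.08, 18.54) = -33.0868° be the start→goal bearing.
Normalize: d = |goal − start| / ρ = 22.128217/2.16 = 10.244545, α = (θ_start − ψ) mod 360° = 238.9868° = 4.171107 rad, β = (θ_goal − ψ) mod 360° = 260.1868° = 4.541117 rad.
Common terms: sin α = -0.857049, cos α = -0.515235, sin β = -0.985369, cos β = -0.170436, cos(α−β) = 0.932324, d² = 104.950703. Work in radians in the unit-radius frame; every candidate has L = ρ·(t + p + q).
LSL: p² = 2 + d² − 2cos(α−β) + 2d(sin α − sin β) = 107.715213; p = √p² = 10.378594; φ = atan2(cos β − cos α, d + sin α − sin β) = 0.033228 rad; t = (φ − α) mod 2π = 2.145307 rad, q = (β − φ) mod 2π = 4.507889 rad → L = 2.16·(2.145307 + 10.378594 + 4.507889) = 2.16·17.031789 = 36.788664 m
RSR: p² = 2 + d² − 2cos(α−β) + 2d(sin β − sin α) = 102.456898; p = √p² = 10.122099; φ = atan2(cos α − cos β, d − sin α + sin β) = -0.034071 rad; t = (α − φ) mod 2π = 4.205178 rad, q = (φ − β) mod 2π = 1.707998 rad → L = 2.16·(4.205178 + 10.122099 + 1.707998) = 2.16·16.035275 = 34.636194 m
LSR: p² = d² − 2 + 2cos(α−β) + 2d(sin α + sin β) = 67.065891; p = √p² = 8.189377; φ = atan2(−cos α − cos β, d + sin α + sin β) − atan2(−2, p) = 0.320957 rad; t = (φ − α) mod 2π = 2.433035 rad, q = (φ − β) mod 2π = 2.063025 rad → L = 2.16·(2.433035 + 8.189377 + 2.063025) = 2.16·12.685437 = 27.400544 m
RSL: p² = d² − 2 + 2cos(α−β) − 2d(sin α + sin β) = 142.564810; p = √p² = 11.940051; φ = atan2(cos α + cos β, d − sin α − sin β) − atan2(2, p) = -0.222630 rad; t = (α − φ) mod 2π = 4.393737 rad, q = (β − φ) mod 2π = 4.763747 rad → L = 2.16·(4.393737 + 11.940051 + 4.763747) = 2.16·21.097535 = 45.570675 m
RLR: c = (6 − d² + 2cos(α−β) + 2d(sin α − sin β))/8 = -11.807112, |c| > 1 → infeasible
LRL: c = (6 − d² + 2cos(α−β) − 2d(sin α − sin β))/8 = -12.464402, |c| > 1 → infeasible
Shortest: LSR with L = 27.400544 m ≈ 27.4005 m
Convert LSR to answer units (arcs ×180/π): t = 2.433035·180/π = 139.4026°, p = ρ·p = 2.16·8.189377 = 17.6891 m, q = 2.063025·180/π = 118.2026°, L = 27.4005 m.

LSR: t = 139.4026°, p = 17.6891 m, q = 118.2026°, L = 27.4005 m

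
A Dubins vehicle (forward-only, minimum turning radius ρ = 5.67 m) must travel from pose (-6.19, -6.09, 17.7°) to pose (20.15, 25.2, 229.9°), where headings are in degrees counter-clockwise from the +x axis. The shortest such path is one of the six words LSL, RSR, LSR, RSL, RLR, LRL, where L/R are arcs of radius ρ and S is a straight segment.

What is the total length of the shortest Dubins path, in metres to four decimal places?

60.2966 m

Let ψ = atan2(Δy, Δx) = atan2(31.29, 26.34) = 49.9092° be the start→goal bearing.
Normalize: d = |goal − start| / ρ = 40.900608/5.67 = 7.213511, α = (θ_start − ψ) mod 360° = 327.7908° = 5.721028 rad, β = (θ_goal − ψ) mod 360° = 179.9908° = 3.141431 rad.
Common terms: sin α = -0.533013, cos α = 0.846107, sin β = 0.000161, cos β = -1.000000, cos(α−β) = -0.846193, d² = 52.034741. Work in radians in the unit-radius frame; every candidate has L = ρ·(t + p + q).
LSL: p² = 2 + d² − 2cos(α−β) + 2d(sin α − sin β) = 48.035013; p = √p² = 6.930730; φ = atan2(cos β − cos α, d + sin α − sin β) = -0.269620 rad; t = (φ − α) mod 2π = 0.292537 rad, q = (β − φ) mod 2π = 3.411052 rad → L = 5.67·(0.292537 + 6.930730 + 3.411052) = 5.67·10.634318 = 60.296585 m
RSR: p² = 2 + d² − 2cos(α−β) + 2d(sin β − sin α) = 63.419243; p = √p² = 7.963620; φ = atan2(cos α − cos β, d − sin α + sin β) = 0.233946 rad; t = (α − φ) mod 2π = 5.487082 rad, q = (φ − β) mod 2π = 3.375700 rad → L = 5.67·(5.487082 + 7.963620 + 3.375700) = 5.67·16.826402 = 95.405699 m
LSR: p² = d² − 2 + 2cos(α−β) + 2d(sin α + sin β) = 40.654895; p = √p² = 6.376119; φ = atan2(−cos α − cos β, d + sin α + sin β) − atan2(−2, p) = 0.326982 rad; t = (φ − α) mod 2π = 0.889140 rad, q = (φ − β) mod 2π = 3.468736 rad → L = 5.67·(0.889140 + 6.376119 + 3.468736) = 5.67·10.733995 = 60.861752 m
RSL: p² = d² − 2 + 2cos(α−β) − 2d(sin α + sin β) = 56.029815; p = √p² = 7.485307; φ = atan2(cos α + cos β, d − sin α − sin β) − atan2(2, p) = -0.280955 rad; t = (α − φ) mod 2π = 6.001983 rad, q = (β − φ) mod 2π = 3.422386 rad → L = 5.67·(6.001983 + 7.485307 + 3.422386) = 5.67·16.909676 = 95.877861 m
RLR: c = (6 − d² + 2cos(α−β) + 2d(sin α − sin β))/8 = -6.927405, |c| > 1 → infeasible
LRL: c = (6 − d² + 2cos(α−β) − 2d(sin α − sin β))/8 = -5.004377, |c| > 1 → infeasible
Shortest: LSL with L = 60.296585 m ≈ 60.2966 m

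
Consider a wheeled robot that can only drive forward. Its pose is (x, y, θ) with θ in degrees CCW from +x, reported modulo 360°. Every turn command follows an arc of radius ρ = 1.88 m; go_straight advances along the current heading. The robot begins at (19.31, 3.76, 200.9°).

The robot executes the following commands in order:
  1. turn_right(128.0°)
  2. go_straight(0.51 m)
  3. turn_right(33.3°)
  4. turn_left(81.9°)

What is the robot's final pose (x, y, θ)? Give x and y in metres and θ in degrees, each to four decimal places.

(17.9955, 9.8832, 121.5000°)

set_pose: (x, y, θ) = (19.3100, 3.7600, 200.9000°), ρ = 1.88
turn_right(128.0°): centre at ρ to the right, rotate −128.0° → (16.8424, 6.0691, 72.9000°)
go_straight(0.51): x += 0.51·cos θ, y += 0.51·sin θ → (16.9924, 6.5566, 72.9000°)
turn_right(33.3°): centre at ρ to the right, rotate −33.3° → (17.5909, 7.4523, 39.6000°)
turn_left(81.9°): centre at ρ to the left, rotate +81.9° → (17.9955, 9.8832, 121.5000°)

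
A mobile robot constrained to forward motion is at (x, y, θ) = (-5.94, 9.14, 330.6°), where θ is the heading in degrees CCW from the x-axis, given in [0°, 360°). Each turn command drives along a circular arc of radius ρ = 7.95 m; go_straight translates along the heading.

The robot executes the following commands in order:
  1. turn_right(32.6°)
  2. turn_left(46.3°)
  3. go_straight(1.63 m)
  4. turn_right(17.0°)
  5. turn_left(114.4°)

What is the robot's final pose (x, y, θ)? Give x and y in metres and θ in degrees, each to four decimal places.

(17.9194, 6.1630, 81.7000°)

set_pose: (x, y, θ) = (-5.9400, 9.1400, 330.6000°), ρ = 7.95
turn_right(32.6°): centre at ρ to the right, rotate −32.6° → (-2.8233, 5.9461, 298.0000°)
turn_left(46.3°): centre at ρ to the left, rotate +46.3° → (2.0449, 2.0250, 344.3000°)
go_straight(1.63): x += 1.63·cos θ, y += 1.63·sin θ → (3.6141, 1.5840, 344.3000°)
turn_right(17.0°): centre at ρ to the right, rotate −17.0° → (5.7577, 0.6206, 327.3000°)
turn_left(114.4°): centre at ρ to the left, rotate +114.4° → (17.9194, 6.1630, 441.7000° ≡ 81.7000°)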